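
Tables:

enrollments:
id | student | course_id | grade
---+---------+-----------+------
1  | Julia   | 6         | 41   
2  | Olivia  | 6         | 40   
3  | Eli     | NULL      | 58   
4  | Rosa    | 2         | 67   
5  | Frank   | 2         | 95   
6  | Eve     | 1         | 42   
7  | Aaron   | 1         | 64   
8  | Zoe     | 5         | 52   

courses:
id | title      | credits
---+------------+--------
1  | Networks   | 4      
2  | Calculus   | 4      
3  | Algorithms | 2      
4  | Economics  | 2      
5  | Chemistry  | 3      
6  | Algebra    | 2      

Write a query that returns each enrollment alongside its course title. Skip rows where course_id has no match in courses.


INNER JOIN keeps only enrollments rows whose course_id matches an id in courses. Walk through each enrollment:
  - enrollment 1 (Julia): course_id=6 -> matches Algebra
  - enrollment 2 (Olivia): course_id=6 -> matches Algebra
  - enrollment 3 (Eli): course_id=NULL, no match -> dropped
  - enrollment 4 (Rosa): course_id=2 -> matches Calculus
  - enrollment 5 (Frank): course_id=2 -> matches Calculus
  - enrollment 6 (Eve): course_id=1 -> matches Networks
  - enrollment 7 (Aaron): course_id=1 -> matches Networks
  - enrollment 8 (Zoe): course_id=5 -> matches Chemistry
So 1 of 8 rows is dropped.

SQL:
SELECT a.student, b.title AS course
FROM enrollments a
INNER JOIN courses b ON a.course_id = b.id

Result:
student | course   
--------+----------
Julia   | Algebra  
Olivia  | Algebra  
Rosa    | Calculus 
Frank   | Calculus 
Eve     | Networks 
Aaron   | Networks 
Zoe     | Chemistry


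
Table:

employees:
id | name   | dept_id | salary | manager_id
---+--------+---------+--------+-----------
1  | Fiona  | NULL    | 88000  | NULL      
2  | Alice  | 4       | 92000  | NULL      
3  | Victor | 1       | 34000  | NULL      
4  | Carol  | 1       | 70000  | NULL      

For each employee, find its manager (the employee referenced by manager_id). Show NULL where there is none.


This is a self-join: employees is joined to a second copy of itself, matching each row's manager_id to another row's id. Use LEFT JOIN so rows with manager_id=NULL are kept.
  - employee 1 (Fiona): manager_id=NULL -> NULL
  - employee 2 (Alice): manager_id=NULL -> NULL
  - employee 3 (Victor): manager_id=NULL -> NULL
  - employee 4 (Carol): manager_id=NULL -> NULL

SQL:
SELECT a.name AS item, b.name AS manager
FROM employees a
LEFT JOIN employees b ON a.manager_id = b.id

Result:
item   | manager
-------+--------
Fiona  | NULL   
Alice  | NULL   
Victor | NULL   
Carol  | NULL   


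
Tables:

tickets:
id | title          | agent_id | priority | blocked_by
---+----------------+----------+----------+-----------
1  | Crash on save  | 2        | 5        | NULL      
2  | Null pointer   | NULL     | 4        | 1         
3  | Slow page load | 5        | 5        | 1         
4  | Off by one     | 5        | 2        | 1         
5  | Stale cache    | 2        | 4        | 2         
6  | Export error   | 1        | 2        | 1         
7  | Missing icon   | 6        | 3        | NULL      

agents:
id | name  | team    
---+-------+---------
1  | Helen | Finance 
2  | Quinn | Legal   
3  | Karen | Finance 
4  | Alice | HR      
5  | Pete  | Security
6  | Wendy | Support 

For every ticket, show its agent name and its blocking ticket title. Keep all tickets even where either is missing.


Two LEFT JOINs from the same base table tickets: one to agents via agent_id, one to tickets itself via blocked_by. Both are LEFT so every ticket is preserved.
Match against agents:
  - ticket 1 (Crash on save): agent_id=2 -> matches Quinn
  - ticket 2 (Null pointer): agent_id=NULL, no match -> kept with NULL
  - ticket 3 (Slow page load): agent_id=5 -> matches Pete
  - ticket 4 (Off by one): agent_id=5 -> matches Pete
  - ticket 5 (Stale cache): agent_id=2 -> matches Quinn
  - ticket 6 (Export error): agent_id=1 -> matches Helen
  - ticket 7 (Missing icon): agent_id=6 -> matches Wendy
Match against tickets (self):
  - ticket 1 (Crash on save): blocked_by=NULL -> NULL
  - ticket 2 (Null pointer): blocked_by=1 -> Crash on save
  - ticket 3 (Slow page load): blocked_by=1 -> Crash on save
  - ticket 4 (Off by one): blocked_by=1 -> Crash on save
  - ticket 5 (Stale cache): blocked_by=2 -> Null pointer
  - ticket 6 (Export error): blocked_by=1 -> Crash on save
  - ticket 7 (Missing icon): blocked_by=NULL -> NULL

SQL:
SELECT a.title, b.name AS agent, c.title AS blocked_by
FROM tickets a
LEFT JOIN agents b ON a.agent_id = b.id
LEFT JOIN tickets c ON a.blocked_by = c.id

Result:
title          | agent | blocked_by   
---------------+-------+--------------
Crash on save  | Quinn | NULL         
Null pointer   | NULL  | Crash on save
Slow page load | Pete  | Crash on save
Off by one     | Pete  | Crash on save
Stale cache    | Quinn | Null pointer 
Export error   | Helen | Crash on save
Missing icon   | Wendy | NULL         


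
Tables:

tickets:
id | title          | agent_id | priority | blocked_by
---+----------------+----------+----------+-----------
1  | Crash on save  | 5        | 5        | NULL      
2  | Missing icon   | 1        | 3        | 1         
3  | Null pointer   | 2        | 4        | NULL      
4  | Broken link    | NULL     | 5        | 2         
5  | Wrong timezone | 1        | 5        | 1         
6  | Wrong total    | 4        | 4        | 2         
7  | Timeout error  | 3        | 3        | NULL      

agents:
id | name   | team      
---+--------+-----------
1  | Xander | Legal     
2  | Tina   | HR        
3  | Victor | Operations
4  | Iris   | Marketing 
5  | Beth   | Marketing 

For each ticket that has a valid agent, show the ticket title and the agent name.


INNER JOIN keeps only tickets rows whose agent_id matches an id in agents. Walk through each ticket:
  - ticket 1 (Crash on save): agent_id=5 -> matches Beth
  - ticket 2 (Missing icon): agent_id=1 -> matches Xander
  - ticket 3 (Null pointer): agent_id=2 -> matches Tina
  - ticket 4 (Broken link): agent_id=NULL, no match -> dropped
  - ticket 5 (Wrong timezone): agent_id=1 -> matches Xander
  - ticket 6 (Wrong total): agent_id=4 -> matches Iris
  - ticket 7 (Timeout error): agent_id=3 -> matches Victor
So 1 of 7 rows is dropped.

SQL:
SELECT a.title, b.name AS agent
FROM tickets a
INNER JOIN agents b ON a.agent_id = b.id

Result:
title          | agent 
---------------+-------
Crash on save  | Beth  
Missing icon   | Xander
Null pointer   | Tina  
Wrong timezone | Xander
Wrong total    | Iris  
Timeout error  | Victor


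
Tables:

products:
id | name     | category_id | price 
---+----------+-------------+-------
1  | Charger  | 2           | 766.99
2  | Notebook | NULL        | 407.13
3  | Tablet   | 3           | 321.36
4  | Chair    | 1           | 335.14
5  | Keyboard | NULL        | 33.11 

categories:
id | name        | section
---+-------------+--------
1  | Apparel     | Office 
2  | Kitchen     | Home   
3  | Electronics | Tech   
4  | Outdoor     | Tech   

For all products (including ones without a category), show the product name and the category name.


LEFT JOIN keeps every row from products (the left table); where category_id has no match in categories, the category columns become NULL. Walk through each product:
  - product 1 (Charger): category_id=2 -> matches Kitchen
  - product 2 (Notebook): category_id=NULL, no match -> kept with NULL
  - product 3 (Tablet): category_id=3 -> matches Electronics
  - product 4 (Chair): category_id=1 -> matches Apparel
  - product 5 (Keyboard): category_id=NULL, no match -> kept with NULL
All 5 rows appear; 2 have NULL category.

SQL:
SELECT a.name, b.name AS category
FROM products a
LEFT JOIN categories b ON a.category_id = b.id

Result:
name     | category   
---------+------------
Charger  | Kitchen    
Notebook | NULL       
Tablet   | Electronics
Chair    | Apparel    
Keyboard | NULL       


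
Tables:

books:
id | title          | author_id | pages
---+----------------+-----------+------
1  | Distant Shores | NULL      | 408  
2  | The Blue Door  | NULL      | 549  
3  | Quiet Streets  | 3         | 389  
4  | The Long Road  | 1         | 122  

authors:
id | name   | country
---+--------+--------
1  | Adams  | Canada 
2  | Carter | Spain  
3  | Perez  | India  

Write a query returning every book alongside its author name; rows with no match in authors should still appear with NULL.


LEFT JOIN keeps every row from books (the left table); where author_id has no match in authors, the author columns become NULL. Walk through each book:
  - book 1 (Distant Shores): author_id=NULL, no match -> kept with NULL
  - book 2 (The Blue Door): author_id=NULL, no match -> kept with NULL
  - book 3 (Quiet Streets): author_id=3 -> matches Perez
  - book 4 (The Long Road): author_id=1 -> matches Adams
All 4 rows appear; 2 have NULL author.

SQL:
SELECT a.title, b.name AS author
FROM books a
LEFT JOIN authors b ON a.author_id = b.id

Result:
title          | author
---------------+-------
Distant Shores | NULL  
The Blue Door  | NULL  
Quiet Streets  | Perez 
The Long Road  | Adams 


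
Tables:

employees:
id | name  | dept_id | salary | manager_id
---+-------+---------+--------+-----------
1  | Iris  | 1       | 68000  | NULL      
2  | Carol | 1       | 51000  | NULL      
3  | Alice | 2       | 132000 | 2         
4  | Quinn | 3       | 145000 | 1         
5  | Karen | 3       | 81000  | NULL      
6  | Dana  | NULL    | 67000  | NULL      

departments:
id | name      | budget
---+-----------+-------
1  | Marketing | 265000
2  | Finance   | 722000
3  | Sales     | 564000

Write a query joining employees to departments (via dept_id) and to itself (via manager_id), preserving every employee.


Two LEFT JOINs from the same base table employees: one to departments via dept_id, one to employees itself via manager_id. Both are LEFT so every employee is preserved.
Match against departments:
  - employee 1 (Iris): dept_id=1 -> matches Marketing
  - employee 2 (Carol): dept_id=1 -> matches Marketing
  - employee 3 (Alice): dept_id=2 -> matches Finance
  - employee 4 (Quinn): dept_id=3 -> matches Sales
  - employee 5 (Karen): dept_id=3 -> matches Sales
  - employee 6 (Dana): dept_id=NULL, no match -> kept with NULL
Match against employees (self):
  - employee 1 (Iris): manager_id=NULL -> NULL
  - employee 2 (Carol): manager_id=NULL -> NULL
  - employee 3 (Alice): manager_id=2 -> Carol
  - employee 4 (Quinn): manager_id=1 -> Iris
  - employee 5 (Karen): manager_id=NULL -> NULL
  - employee 6 (Dana): manager_id=NULL -> NULL

SQL:
SELECT a.name, b.name AS department, c.name AS manager
FROM employees a
LEFT JOIN departments b ON a.dept_id = b.id
LEFT JOIN employees c ON a.manager_id = c.id

Result:
name  | department | manager
------+------------+--------
Iris  | Marketing  | NULL   
Carol | Marketing  | NULL   
Alice | Finance    | Carol  
Quinn | Sales      | Iris   
Karen | Sales      | NULL   
Dana  | NULL       | NULL   


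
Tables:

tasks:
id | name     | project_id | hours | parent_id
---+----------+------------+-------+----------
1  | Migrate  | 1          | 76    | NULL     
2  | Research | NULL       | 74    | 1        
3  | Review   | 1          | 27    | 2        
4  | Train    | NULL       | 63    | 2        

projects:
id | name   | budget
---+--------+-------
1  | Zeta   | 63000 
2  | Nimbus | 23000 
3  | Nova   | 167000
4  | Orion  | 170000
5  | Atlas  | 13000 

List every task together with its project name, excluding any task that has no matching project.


INNER JOIN keeps only tasks rows whose project_id matches an id in projects. Walk through each task:
  - task 1 (Migrate): project_id=1 -> matches Zeta
  - task 2 (Research): project_id=NULL, no match -> dropped
  - task 3 (Review): project_id=1 -> matches Zeta
  - task 4 (Train): project_id=NULL, no match -> dropped
So 2 of 4 rows are dropped.

SQL:
SELECT a.name, b.name AS project
FROM tasks a
INNER JOIN projects b ON a.project_id = b.id

Result:
name    | project
--------+--------
Migrate | Zeta   
Review  | Zeta   


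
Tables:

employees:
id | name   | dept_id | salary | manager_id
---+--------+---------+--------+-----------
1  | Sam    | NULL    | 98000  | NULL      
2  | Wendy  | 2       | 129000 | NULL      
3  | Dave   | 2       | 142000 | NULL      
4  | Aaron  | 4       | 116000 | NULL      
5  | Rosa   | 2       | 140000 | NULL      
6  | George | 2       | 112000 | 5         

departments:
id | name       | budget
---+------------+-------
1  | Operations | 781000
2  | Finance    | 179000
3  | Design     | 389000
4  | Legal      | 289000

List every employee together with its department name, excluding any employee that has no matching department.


INNER JOIN keeps only employees rows whose dept_id matches an id in departments. Walk through each employee:
  - employee 1 (Sam): dept_id=NULL, no match -> dropped
  - employee 2 (Wendy): dept_id=2 -> matches Finance
  - employee 3 (Dave): dept_id=2 -> matches Finance
  - employee 4 (Aaron): dept_id=4 -> matches Legal
  - employee 5 (Rosa): dept_id=2 -> matches Finance
  - employee 6 (George): dept_id=2 -> matches Finance
So 1 of 6 rows is dropped.

SQL:
SELECT a.name, b.name AS department
FROM employees a
INNER JOIN departments b ON a.dept_id = b.id

Result:
name   | department
-------+-----------
Wendy  | Finance   
Dave   | Finance   
Aaron  | Legal     
Rosa   | Finance   
George | Finance   


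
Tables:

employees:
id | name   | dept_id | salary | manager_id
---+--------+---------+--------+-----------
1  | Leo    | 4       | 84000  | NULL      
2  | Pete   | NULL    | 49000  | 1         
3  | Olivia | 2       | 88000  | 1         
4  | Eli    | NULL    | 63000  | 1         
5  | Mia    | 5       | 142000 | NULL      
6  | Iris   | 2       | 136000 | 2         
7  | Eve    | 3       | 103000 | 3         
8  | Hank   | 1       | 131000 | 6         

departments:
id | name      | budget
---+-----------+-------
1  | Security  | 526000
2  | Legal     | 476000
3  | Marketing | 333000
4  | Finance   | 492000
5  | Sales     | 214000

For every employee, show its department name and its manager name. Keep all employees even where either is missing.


Two LEFT JOINs from the same base table employees: one to departments via dept_id, one to employees itself via manager_id. Both are LEFT so every employee is preserved.
Match against departments:
  - employee 1 (Leo): dept_id=4 -> matches Finance
  - employee 2 (Pete): dept_id=NULL, no match -> kept with NULL
  - employee 3 (Olivia): dept_id=2 -> matches Legal
  - employee 4 (Eli): dept_id=NULL, no match -> kept with NULL
  - employee 5 (Mia): dept_id=5 -> matches Sales
  - employee 6 (Iris): dept_id=2 -> matches Legal
  - employee 7 (Eve): dept_id=3 -> matches Marketing
  - employee 8 (Hank): dept_id=1 -> matches Security
Match against employees (self):
  - employee 1 (Leo): manager_id=NULL -> NULL
  - employee 2 (Pete): manager_id=1 -> Leo
  - employee 3 (Olivia): manager_id=1 -> Leo
  - employee 4 (Eli): manager_id=1 -> Leo
  - employee 5 (Mia): manager_id=NULL -> NULL
  - employee 6 (Iris): manager_id=2 -> Pete
  - employee 7 (Eve): manager_id=3 -> Olivia
  - employee 8 (Hank): manager_id=6 -> Iris

SQL:
SELECT a.name, b.name AS department, c.name AS manager
FROM employees a
LEFT JOIN departments b ON a.dept_id = b.id
LEFT JOIN employees c ON a.manager_id = c.id

Result:
name   | department | manager
-------+------------+--------
Leo    | Finance    | NULL   
Pete   | NULL       | Leo    
Olivia | Legal      | Leo    
Eli    | NULL       | Leo    
Mia    | Sales      | NULL   
Iris   | Legal      | Pete   
Eve    | Marketing  | Olivia 
Hank   | Security   | Iris   


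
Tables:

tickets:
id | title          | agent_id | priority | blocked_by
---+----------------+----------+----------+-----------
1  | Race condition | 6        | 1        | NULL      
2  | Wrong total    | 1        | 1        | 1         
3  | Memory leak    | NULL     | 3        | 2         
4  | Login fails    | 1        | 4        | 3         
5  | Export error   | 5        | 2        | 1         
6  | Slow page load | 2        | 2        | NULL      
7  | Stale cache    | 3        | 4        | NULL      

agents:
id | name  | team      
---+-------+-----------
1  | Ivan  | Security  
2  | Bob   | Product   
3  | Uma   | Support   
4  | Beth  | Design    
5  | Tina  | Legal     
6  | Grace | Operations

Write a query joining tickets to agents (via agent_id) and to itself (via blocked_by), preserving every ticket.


Two LEFT JOINs from the same base table tickets: one to agents via agent_id, one to tickets itself via blocked_by. Both are LEFT so every ticket is preserved.
Match against agents:
  - ticket 1 (Race condition): agent_id=6 -> matches Grace
  - ticket 2 (Wrong total): agent_id=1 -> matches Ivan
  - ticket 3 (Memory leak): agent_id=NULL, no match -> kept with NULL
  - ticket 4 (Login fails): agent_id=1 -> matches Ivan
  - ticket 5 (Export error): agent_id=5 -> matches Tina
  - ticket 6 (Slow page load): agent_id=2 -> matches Bob
  - ticket 7 (Stale cache): agent_id=3 -> matches Uma
Match against tickets (self):
  - ticket 1 (Race condition): blocked_by=NULL -> NULL
  - ticket 2 (Wrong total): blocked_by=1 -> Race condition
  - ticket 3 (Memory leak): blocked_by=2 -> Wrong total
  - ticket 4 (Login fails): blocked_by=3 -> Memory leak
  - ticket 5 (Export error): blocked_by=1 -> Race condition
  - ticket 6 (Slow page load): blocked_by=NULL -> NULL
  - ticket 7 (Stale cache): blocked_by=NULL -> NULL

SQL:
SELECT a.title, b.name AS agent, c.title AS blocked_by
FROM tickets a
LEFT JOIN agents b ON a.agent_id = b.id
LEFT JOIN tickets c ON a.blocked_by = c.id

Result:
title          | agent | blocked_by    
---------------+-------+---------------
Race condition | Grace | NULL          
Wrong total    | Ivan  | Race condition
Memory leak    | NULL  | Wrong total   
Login fails    | Ivan  | Memory leak   
Export error   | Tina  | Race condition
Slow page load | Bob   | NULL          
Stale cache    | Uma   | NULL          


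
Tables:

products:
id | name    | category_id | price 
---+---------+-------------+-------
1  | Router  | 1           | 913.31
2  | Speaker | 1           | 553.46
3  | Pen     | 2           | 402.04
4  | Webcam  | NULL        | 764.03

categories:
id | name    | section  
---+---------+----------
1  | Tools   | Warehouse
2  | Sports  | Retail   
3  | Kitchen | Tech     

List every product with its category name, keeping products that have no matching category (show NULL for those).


LEFT JOIN keeps every row from products (the left table); where category_id has no match in categories, the category columns become NULL. Walk through each product:
  - product 1 (Router): category_id=1 -> matches Tools
  - product 2 (Speaker): category_id=1 -> matches Tools
  - product 3 (Pen): category_id=2 -> matches Sports
  - product 4 (Webcam): category_id=NULL, no match -> kept with NULL
All 4 rows appear; 1 has NULL category.

SQL:
SELECT a.name, b.name AS category
FROM products a
LEFT JOIN categories b ON a.category_id = b.id

Result:
name    | category
--------+---------
Router  | Tools   
Speaker | Tools   
Pen     | Sports  
Webcam  | NULL    


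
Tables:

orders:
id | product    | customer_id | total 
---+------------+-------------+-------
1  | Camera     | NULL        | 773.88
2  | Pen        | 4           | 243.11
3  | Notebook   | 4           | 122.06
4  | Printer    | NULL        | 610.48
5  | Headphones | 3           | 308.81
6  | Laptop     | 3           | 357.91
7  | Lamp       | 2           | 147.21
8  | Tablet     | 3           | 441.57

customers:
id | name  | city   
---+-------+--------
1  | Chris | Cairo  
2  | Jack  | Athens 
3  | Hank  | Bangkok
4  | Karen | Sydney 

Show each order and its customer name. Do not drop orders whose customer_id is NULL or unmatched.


LEFT JOIN keeps every row from orders (the left table); where customer_id has no match in customers, the customer columns become NULL. Walk through each order:
  - order 1 (Camera): customer_id=NULL, no match -> kept with NULL
  - order 2 (Pen): customer_id=4 -> matches Karen
  - order 3 (Notebook): customer_id=4 -> matches Karen
  - order 4 (Printer): customer_id=NULL, no match -> kept with NULL
  - order 5 (Headphones): customer_id=3 -> matches Hank
  - order 6 (Laptop): customer_id=3 -> matches Hank
  - order 7 (Lamp): customer_id=2 -> matches Jack
  - order 8 (Tablet): customer_id=3 -> matches Hank
All 8 rows appear; 2 have NULL customer.

SQL:
SELECT a.product, b.name AS customer
FROM orders a
LEFT JOIN customers b ON a.customer_id = b.id

Result:
product    | customer
-----------+---------
Camera     | NULL    
Pen        | Karen   
Notebook   | Karen   
Printer    | NULL    
Headphones | Hank    
Laptop     | Hank    
Lamp       | Jack    
Tablet     | Hank    


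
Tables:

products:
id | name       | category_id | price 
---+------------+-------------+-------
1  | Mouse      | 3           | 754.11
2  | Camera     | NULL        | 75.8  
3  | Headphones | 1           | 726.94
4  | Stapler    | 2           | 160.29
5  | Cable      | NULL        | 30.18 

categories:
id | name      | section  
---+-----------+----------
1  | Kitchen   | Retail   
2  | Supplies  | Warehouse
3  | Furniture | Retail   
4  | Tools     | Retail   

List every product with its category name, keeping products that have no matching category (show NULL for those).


LEFT JOIN keeps every row from products (the left table); where category_id has no match in categories, the category columns become NULL. Walk through each product:
  - product 1 (Mouse): category_id=3 -> matches Furniture
  - product 2 (Camera): category_id=NULL, no match -> kept with NULL
  - product 3 (Headphones): category_id=1 -> matches Kitchen
  - product 4 (Stapler): category_id=2 -> matches Supplies
  - product 5 (Cable): category_id=NULL, no match -> kept with NULL
All 5 rows appear; 2 have NULL category.

SQL:
SELECT a.name, b.name AS category
FROM products a
LEFT JOIN categories b ON a.category_id = b.id

Result:
name       | category 
-----------+----------
Mouse      | Furniture
Camera     | NULL     
Headphones | Kitchen  
Stapler    | Supplies 
Cable      | NULL     


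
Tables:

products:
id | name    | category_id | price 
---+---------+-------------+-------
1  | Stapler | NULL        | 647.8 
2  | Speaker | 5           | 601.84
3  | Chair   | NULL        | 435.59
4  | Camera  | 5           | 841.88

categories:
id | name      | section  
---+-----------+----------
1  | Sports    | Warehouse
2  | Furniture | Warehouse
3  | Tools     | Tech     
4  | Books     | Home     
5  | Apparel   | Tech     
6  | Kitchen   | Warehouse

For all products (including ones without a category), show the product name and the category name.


LEFT JOIN keeps every row from products (the left table); where category_id has no match in categories, the category columns become NULL. Walk through each product:
  - product 1 (Stapler): category_id=NULL, no match -> kept with NULL
  - product 2 (Speaker): category_id=5 -> matches Apparel
  - product 3 (Chair): category_id=NULL, no match -> kept with NULL
  - product 4 (Camera): category_id=5 -> matches Apparel
All 4 rows appear; 2 have NULL category.

SQL:
SELECT a.name, b.name AS category
FROM products a
LEFT JOIN categories b ON a.category_id = b.id

Result:
name    | category
--------+---------
Stapler | NULL    
Speaker | Apparel 
Chair   | NULL    
Camera  | Apparel 


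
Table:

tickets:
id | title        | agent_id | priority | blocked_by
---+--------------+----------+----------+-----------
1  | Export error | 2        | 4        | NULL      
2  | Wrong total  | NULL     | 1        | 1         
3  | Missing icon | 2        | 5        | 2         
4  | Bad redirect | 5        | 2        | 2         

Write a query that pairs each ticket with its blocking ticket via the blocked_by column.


This is a self-join: tickets is joined to a second copy of itself, matching each row's blocked_by to another row's id. Use LEFT JOIN so rows with blocked_by=NULL are kept.
  - ticket 1 (Export error): blocked_by=NULL -> NULL
  - ticket 2 (Wrong total): blocked_by=1 -> Export error
  - ticket 3 (Missing icon): blocked_by=2 -> Wrong total
  - ticket 4 (Bad redirect): blocked_by=2 -> Wrong total

SQL:
SELECT a.title AS item, b.title AS blocked_by
FROM tickets a
LEFT JOIN tickets b ON a.blocked_by = b.id

Result:
item         | blocked_by  
-------------+-------------
Export error | NULL        
Wrong total  | Export error
Missing icon | Wrong total 
Bad redirect | Wrong total 


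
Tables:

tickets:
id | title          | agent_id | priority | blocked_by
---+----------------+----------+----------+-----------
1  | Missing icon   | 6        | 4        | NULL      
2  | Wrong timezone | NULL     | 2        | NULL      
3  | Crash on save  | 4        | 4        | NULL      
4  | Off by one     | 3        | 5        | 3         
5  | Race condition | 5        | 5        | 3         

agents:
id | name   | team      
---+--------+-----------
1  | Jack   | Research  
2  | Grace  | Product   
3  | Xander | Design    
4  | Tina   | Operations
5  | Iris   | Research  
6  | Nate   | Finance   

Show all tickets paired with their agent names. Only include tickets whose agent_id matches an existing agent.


INNER JOIN keeps only tickets rows whose agent_id matches an id in agents. Walk through each ticket:
  - ticket 1 (Missing icon): agent_id=6 -> matches Nate
  - ticket 2 (Wrong timezone): agent_id=NULL, no match -> dropped
  - ticket 3 (Crash on save): agent_id=4 -> matches Tina
  - ticket 4 (Off by one): agent_id=3 -> matches Xander
  - ticket 5 (Race condition): agent_id=5 -> matches Iris
So 1 of 5 rows is dropped.

SQL:
SELECT a.title, b.name AS agent
FROM tickets a
INNER JOIN agents b ON a.agent_id = b.id

Result:
title          | agent 
---------------+-------
Missing icon   | Nate  
Crash on save  | Tina  
Off by one     | Xander
Race condition | Iris  


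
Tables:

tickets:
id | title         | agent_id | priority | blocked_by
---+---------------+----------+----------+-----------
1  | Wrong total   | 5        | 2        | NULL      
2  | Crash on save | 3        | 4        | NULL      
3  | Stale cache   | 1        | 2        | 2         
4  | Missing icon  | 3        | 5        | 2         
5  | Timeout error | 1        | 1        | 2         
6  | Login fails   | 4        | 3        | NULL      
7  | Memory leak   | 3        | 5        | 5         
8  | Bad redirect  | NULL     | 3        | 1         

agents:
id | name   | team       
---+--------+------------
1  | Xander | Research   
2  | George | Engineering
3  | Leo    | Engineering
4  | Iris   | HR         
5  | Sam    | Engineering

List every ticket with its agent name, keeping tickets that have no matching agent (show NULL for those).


LEFT JOIN keeps every row from tickets (the left table); where agent_id has no match in agents, the agent columns become NULL. Walk through each ticket:
  - ticket 1 (Wrong total): agent_id=5 -> matches Sam
  - ticket 2 (Crash on save): agent_id=3 -> matches Leo
  - ticket 3 (Stale cache): agent_id=1 -> matches Xander
  - ticket 4 (Missing icon): agent_id=3 -> matches Leo
  - ticket 5 (Timeout error): agent_id=1 -> matches Xander
  - ticket 6 (Login fails): agent_id=4 -> matches Iris
  - ticket 7 (Memory leak): agent_id=3 -> matches Leo
  - ticket 8 (Bad redirect): agent_id=NULL, no match -> kept with NULL
All 8 rows appear; 1 has NULL agent.

SQL:
SELECT a.title, b.name AS agent
FROM tickets a
LEFT JOIN agents b ON a.agent_id = b.id

Result:
title         | agent 
--------------+-------
Wrong total   | Sam   
Crash on save | Leo   
Stale cache   | Xander
Missing icon  | Leo   
Timeout error | Xander
Login fails   | Iris  
Memory leak   | Leo   
Bad redirect  | NULL  


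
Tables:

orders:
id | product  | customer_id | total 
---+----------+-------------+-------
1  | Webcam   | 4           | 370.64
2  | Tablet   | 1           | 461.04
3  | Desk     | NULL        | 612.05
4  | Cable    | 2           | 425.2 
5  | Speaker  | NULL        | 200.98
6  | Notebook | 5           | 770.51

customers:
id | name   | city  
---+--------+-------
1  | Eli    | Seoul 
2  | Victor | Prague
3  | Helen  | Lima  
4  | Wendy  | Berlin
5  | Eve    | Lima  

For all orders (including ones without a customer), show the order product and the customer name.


LEFT JOIN keeps every row from orders (the left table); where customer_id has no match in customers, the customer columns become NULL. Walk through each order:
  - order 1 (Webcam): customer_id=4 -> matches Wendy
  - order 2 (Tablet): customer_id=1 -> matches Eli
  - order 3 (Desk): customer_id=NULL, no match -> kept with NULL
  - order 4 (Cable): customer_id=2 -> matches Victor
  - order 5 (Speaker): customer_id=NULL, no match -> kept with NULL
  - order 6 (Notebook): customer_id=5 -> matches Eve
All 6 rows appear; 2 have NULL customer.

SQL:
SELECT a.product, b.name AS customer
FROM orders a
LEFT JOIN customers b ON a.customer_id = b.id

Result:
product  | customer
---------+---------
Webcam   | Wendy   
Tablet   | Eli     
Desk     | NULL    
Cable    | Victor  
Speaker  | NULL    
Notebook | Eve     


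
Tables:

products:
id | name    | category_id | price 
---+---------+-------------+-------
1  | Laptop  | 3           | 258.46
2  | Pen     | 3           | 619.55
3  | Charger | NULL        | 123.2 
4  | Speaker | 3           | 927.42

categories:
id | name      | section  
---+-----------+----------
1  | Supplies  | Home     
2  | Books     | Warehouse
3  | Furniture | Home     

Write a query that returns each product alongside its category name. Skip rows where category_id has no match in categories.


INNER JOIN keeps only products rows whose category_id matches an id in categories. Walk through each product:
  - product 1 (Laptop): category_id=3 -> matches Furniture
  - product 2 (Pen): category_id=3 -> matches Furniture
  - product 3 (Charger): category_id=NULL, no match -> dropped
  - product 4 (Speaker): category_id=3 -> matches Furniture
So 1 of 4 rows is dropped.

SQL:
SELECT a.name, b.name AS category
FROM products a
INNER JOIN categories b ON a.category_id = b.id

Result:
name    | category 
--------+----------
Laptop  | Furniture
Pen     | Furniture
Speaker | Furniture


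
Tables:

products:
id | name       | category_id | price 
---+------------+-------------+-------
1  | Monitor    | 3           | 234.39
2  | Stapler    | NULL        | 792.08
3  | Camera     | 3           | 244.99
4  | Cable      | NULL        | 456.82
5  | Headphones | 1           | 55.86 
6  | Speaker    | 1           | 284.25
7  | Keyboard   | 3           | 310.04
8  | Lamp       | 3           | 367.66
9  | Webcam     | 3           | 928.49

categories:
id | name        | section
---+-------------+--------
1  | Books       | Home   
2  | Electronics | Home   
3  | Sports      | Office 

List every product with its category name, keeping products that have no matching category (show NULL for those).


LEFT JOIN keeps every row from products (the left table); where category_id has no match in categories, the category columns become NULL. Walk through each product:
  - product 1 (Monitor): category_id=3 -> matches Sports
  - product 2 (Stapler): category_id=NULL, no match -> kept with NULL
  - product 3 (Camera): category_id=3 -> matches Sports
  - product 4 (Cable): category_id=NULL, no match -> kept with NULL
  - product 5 (Headphones): category_id=1 -> matches Books
  - product 6 (Speaker): category_id=1 -> matches Books
  - product 7 (Keyboard): category_id=3 -> matches Sports
  - product 8 (Lamp): category_id=3 -> matches Sports
  - product 9 (Webcam): category_id=3 -> matches Sports
All 9 rows appear; 2 have NULL category.

SQL:
SELECT a.name, b.name AS category
FROM products a
LEFT JOIN categories b ON a.category_id = b.id

Result:
name       | category
-----------+---------
Monitor    | Sports  
Stapler    | NULL    
Camera     | Sports  
Cable      | NULL    
Headphones | Books   
Speaker    | Books   
Keyboard   | Sports  
Lamp       | Sports  
Webcam     | Sports  


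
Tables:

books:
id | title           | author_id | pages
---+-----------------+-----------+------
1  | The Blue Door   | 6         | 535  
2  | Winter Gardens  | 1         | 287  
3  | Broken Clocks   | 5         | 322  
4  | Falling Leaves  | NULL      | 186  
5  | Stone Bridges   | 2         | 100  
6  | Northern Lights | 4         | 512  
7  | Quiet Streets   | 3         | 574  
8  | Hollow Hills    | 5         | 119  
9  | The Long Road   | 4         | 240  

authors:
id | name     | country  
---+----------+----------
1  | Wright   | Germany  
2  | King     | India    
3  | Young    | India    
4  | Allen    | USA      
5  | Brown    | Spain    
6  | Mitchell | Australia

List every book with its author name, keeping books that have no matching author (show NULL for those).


LEFT JOIN keeps every row from books (the left table); where author_id has no match in authors, the author columns become NULL. Walk through each book:
  - book 1 (The Blue Door): author_id=6 -> matches Mitchell
  - book 2 (Winter Gardens): author_id=1 -> matches Wright
  - book 3 (Broken Clocks): author_id=5 -> matches Brown
  - book 4 (Falling Leaves): author_id=NULL, no match -> kept with NULL
  - book 5 (Stone Bridges): author_id=2 -> matches King
  - book 6 (Northern Lights): author_id=4 -> matches Allen
  - book 7 (Quiet Streets): author_id=3 -> matches Young
  - book 8 (Hollow Hills): author_id=5 -> matches Brown
  - book 9 (The Long Road): author_id=4 -> matches Allen
All 9 rows appear; 1 has NULL author.

SQL:
SELECT a.title, b.name AS author
FROM books a
LEFT JOIN authors b ON a.author_id = b.id

Result:
title           | author  
----------------+---------
The Blue Door   | Mitchell
Winter Gardens  | Wright  
Broken Clocks   | Brown   
Falling Leaves  | NULL    
Stone Bridges   | King    
Northern Lights | Allen   
Quiet Streets   | Young   
Hollow Hills    | Brown   
The Long Road   | Allen   


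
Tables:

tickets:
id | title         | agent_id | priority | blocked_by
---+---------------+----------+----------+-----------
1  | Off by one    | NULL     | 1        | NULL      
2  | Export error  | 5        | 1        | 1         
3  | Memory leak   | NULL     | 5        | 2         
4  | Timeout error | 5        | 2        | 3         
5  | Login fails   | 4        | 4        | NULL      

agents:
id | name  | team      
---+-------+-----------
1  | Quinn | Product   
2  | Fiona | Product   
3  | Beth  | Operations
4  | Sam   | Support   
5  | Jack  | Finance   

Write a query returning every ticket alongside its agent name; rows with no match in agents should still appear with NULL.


LEFT JOIN keeps every row from tickets (the left table); where agent_id has no match in agents, the agent columns become NULL. Walk through each ticket:
  - ticket 1 (Off by one): agent_id=NULL, no match -> kept with NULL
  - ticket 2 (Export error): agent_id=5 -> matches Jack
  - ticket 3 (Memory leak): agent_id=NULL, no match -> kept with NULL
  - ticket 4 (Timeout error): agent_id=5 -> matches Jack
  - ticket 5 (Login fails): agent_id=4 -> matches Sam
All 5 rows appear; 2 have NULL agent.

SQL:
SELECT a.title, b.name AS agent
FROM tickets a
LEFT JOIN agents b ON a.agent_id = b.id

Result:
title         | agent
--------------+------
Off by one    | NULL 
Export error  | Jack 
Memory leak   | NULL 
Timeout error | Jack 
Login fails   | Sam  


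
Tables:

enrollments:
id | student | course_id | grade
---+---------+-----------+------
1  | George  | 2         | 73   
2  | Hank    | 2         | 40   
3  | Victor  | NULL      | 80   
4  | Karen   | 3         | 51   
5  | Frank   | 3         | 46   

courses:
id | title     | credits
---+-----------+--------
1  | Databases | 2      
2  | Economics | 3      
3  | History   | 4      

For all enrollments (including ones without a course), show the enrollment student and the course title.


LEFT JOIN keeps every row from enrollments (the left table); where course_id has no match in courses, the course columns become NULL. Walk through each enrollment:
  - enrollment 1 (George): course_id=2 -> matches Economics
  - enrollment 2 (Hank): course_id=2 -> matches Economics
  - enrollment 3 (Victor): course_id=NULL, no match -> kept with NULL
  - enrollment 4 (Karen): course_id=3 -> matches History
  - enrollment 5 (Frank): course_id=3 -> matches History
All 5 rows appear; 1 has NULL course.

SQL:
SELECT a.student, b.title AS course
FROM enrollments a
LEFT JOIN courses b ON a.course_id = b.id

Result:
student | course   
--------+----------
George  | Economics
Hank    | Economics
Victor  | NULL     
Karen   | History  
Frank   | History  


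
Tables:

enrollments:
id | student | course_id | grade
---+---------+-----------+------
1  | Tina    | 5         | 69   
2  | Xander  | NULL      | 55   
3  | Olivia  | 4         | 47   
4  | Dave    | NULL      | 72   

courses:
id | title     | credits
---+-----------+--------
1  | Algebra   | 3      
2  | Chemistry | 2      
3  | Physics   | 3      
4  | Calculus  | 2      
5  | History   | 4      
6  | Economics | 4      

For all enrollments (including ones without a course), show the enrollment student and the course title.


LEFT JOIN keeps every row from enrollments (the left table); where course_id has no match in courses, the course columns become NULL. Walk through each enrollment:
  - enrollment 1 (Tina): course_id=5 -> matches History
  - enrollment 2 (Xander): course_id=NULL, no match -> kept with NULL
  - enrollment 3 (Olivia): course_id=4 -> matches Calculus
  - enrollment 4 (Dave): course_id=NULL, no match -> kept with NULL
All 4 rows appear; 2 have NULL course.

SQL:
SELECT a.student, b.title AS course
FROM enrollments a
LEFT JOIN courses b ON a.course_id = b.id

Result:
student | course  
--------+---------
Tina    | History 
Xander  | NULL    
Olivia  | Calculus
Dave    | NULL    


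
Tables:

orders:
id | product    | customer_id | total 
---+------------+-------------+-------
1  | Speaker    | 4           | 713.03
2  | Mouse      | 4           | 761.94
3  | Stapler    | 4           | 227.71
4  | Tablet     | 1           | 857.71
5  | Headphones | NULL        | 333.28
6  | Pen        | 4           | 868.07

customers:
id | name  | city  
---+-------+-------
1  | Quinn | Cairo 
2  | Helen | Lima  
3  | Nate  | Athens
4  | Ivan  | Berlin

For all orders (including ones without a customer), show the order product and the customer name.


LEFT JOIN keeps every row from orders (the left table); where customer_id has no match in customers, the customer columns become NULL. Walk through each order:
  - order 1 (Speaker): customer_id=4 -> matches Ivan
  - order 2 (Mouse): customer_id=4 -> matches Ivan
  - order 3 (Stapler): customer_id=4 -> matches Ivan
  - order 4 (Tablet): customer_id=1 -> matches Quinn
  - order 5 (Headphones): customer_id=NULL, no match -> kept with NULL
  - order 6 (Pen): customer_id=4 -> matches Ivan
All 6 rows appear; 1 has NULL customer.

SQL:
SELECT a.product, b.name AS customer
FROM orders a
LEFT JOIN customers b ON a.customer_id = b.id

Result:
product    | customer
-----------+---------
Speaker    | Ivan    
Mouse      | Ivan    
Stapler    | Ivan    
Tablet     | Quinn   
Headphones | NULL    
Pen        | Ivan    


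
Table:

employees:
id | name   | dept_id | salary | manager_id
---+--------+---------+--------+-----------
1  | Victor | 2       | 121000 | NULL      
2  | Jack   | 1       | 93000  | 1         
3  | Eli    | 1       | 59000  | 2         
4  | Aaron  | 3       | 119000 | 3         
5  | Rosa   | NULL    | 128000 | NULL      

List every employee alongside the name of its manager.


This is a self-join: employees is joined to a second copy of itself, matching each row's manager_id to another row's id. Use LEFT JOIN so rows with manager_id=NULL are kept.
  - employee 1 (Victor): manager_id=NULL -> NULL
  - employee 2 (Jack): manager_id=1 -> Victor
  - employee 3 (Eli): manager_id=2 -> Jack
  - employee 4 (Aaron): manager_id=3 -> Eli
  - employee 5 (Rosa): manager_id=NULL -> NULL

SQL:
SELECT a.name AS item, b.name AS manager
FROM employees a
LEFT JOIN employees b ON a.manager_id = b.id

Result:
item   | manager
-------+--------
Victor | NULL   
Jack   | Victor 
Eli    | Jack   
Aaron  | Eli    
Rosa   | NULL   


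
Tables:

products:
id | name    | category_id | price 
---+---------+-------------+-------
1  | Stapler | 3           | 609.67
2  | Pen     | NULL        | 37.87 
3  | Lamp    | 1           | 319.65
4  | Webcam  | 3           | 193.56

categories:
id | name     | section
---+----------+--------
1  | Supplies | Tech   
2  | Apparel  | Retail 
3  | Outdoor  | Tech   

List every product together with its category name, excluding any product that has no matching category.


INNER JOIN keeps only products rows whose category_id matches an id in categories. Walk through each product:
  - product 1 (Stapler): category_id=3 -> matches Outdoor
  - product 2 (Pen): category_id=NULL, no match -> dropped
  - product 3 (Lamp): category_id=1 -> matches Supplies
  - product 4 (Webcam): category_id=3 -> matches Outdoor
So 1 of 4 rows is dropped.

SQL:
SELECT a.name, b.name AS category
FROM products a
INNER JOIN categories b ON a.category_id = b.id

Result:
name    | category
--------+---------
Stapler | Outdoor 
Lamp    | Supplies
Webcam  | Outdoor 
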